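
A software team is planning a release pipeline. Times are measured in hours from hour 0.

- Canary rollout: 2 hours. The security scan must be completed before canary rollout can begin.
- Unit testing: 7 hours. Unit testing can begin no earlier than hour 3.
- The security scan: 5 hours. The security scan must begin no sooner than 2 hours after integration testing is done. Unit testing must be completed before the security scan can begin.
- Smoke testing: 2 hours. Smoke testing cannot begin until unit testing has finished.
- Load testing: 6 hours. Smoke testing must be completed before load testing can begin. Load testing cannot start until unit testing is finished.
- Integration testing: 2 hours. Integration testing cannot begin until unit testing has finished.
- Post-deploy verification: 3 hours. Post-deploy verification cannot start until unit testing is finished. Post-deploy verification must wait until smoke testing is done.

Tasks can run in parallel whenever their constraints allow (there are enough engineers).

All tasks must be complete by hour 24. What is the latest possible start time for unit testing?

Canary rollout has no dependents, so it just needs to finish by hour 24. Starting by 24 − 2 = hour 22 achieves that.
The security scan feeds into canary rollout (must start by hour 22); so the security scan must finish by hour 22 and therefore start by hour 17.
Integration testing feeds into the security scan (must start by hour 17, minus 2-hour gap → hour 15); so integration testing must finish by hour 15 and therefore start by hour 13.
Load testing has no dependents, so it just needs to finish by hour 24. Starting by 24 − 6 = hour 18 achieves that.
Post-deploy verification has no dependents, so it just needs to finish by hour 24. Starting by 24 − 3 = hour 21 achieves that.
For smoke testing: load testing (must start by hour 18); post-deploy verification (must start by hour 21). The most restrictive is hour 18; with a 2-hour duration, smoke testing must start by hour 16.
Unit testing feeds integration testing (must start by hour 13); the security scan (must start by hour 17); smoke testing (must start by hour 16); load testing (must start by hour 18); post-deploy verification (must start by hour 21). Taking the minimum, unit testing must finish by hour 13 and start by 13 − 7 = hour 6.

6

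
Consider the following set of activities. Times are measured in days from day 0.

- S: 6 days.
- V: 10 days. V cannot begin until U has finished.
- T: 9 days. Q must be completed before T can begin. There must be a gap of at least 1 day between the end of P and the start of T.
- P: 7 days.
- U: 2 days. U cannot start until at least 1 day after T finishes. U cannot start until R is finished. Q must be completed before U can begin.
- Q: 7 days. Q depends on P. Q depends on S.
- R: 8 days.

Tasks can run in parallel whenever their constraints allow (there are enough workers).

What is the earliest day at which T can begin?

S has no prerequisites, so it starts at day 0 and finishes at day 6.
P can start immediately at day 0; it finishes at day 7.
Q needs all of P (finishes day 7); S (finishes day 6). That puts its earliest start at day 7; it finishes at 7 + 7 = day 14.
T waits on Q (finishes day 14); P (finishes day 7, plus 1-day gap → day 8). The latest of these is day 14, which is the earliest T can start.

14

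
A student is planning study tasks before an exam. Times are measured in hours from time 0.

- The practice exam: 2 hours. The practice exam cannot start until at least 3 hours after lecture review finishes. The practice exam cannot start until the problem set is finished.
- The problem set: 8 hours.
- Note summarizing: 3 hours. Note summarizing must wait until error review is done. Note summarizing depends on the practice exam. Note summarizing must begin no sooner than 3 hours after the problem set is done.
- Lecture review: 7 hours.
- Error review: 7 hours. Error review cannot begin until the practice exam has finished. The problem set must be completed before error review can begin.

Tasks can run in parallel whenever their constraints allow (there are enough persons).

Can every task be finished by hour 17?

No

The problem set has no prerequisites, so it starts at hour 0 and finishes at hour 8.
Nothing blocks lecture review, so it runs from hour 0 to hour 7.
The practice exam needs all of lecture review (finishes hour 7, plus 3-hour gap → hour 10); the problem set (finishes hour 8). That puts its earliest start at hour 10; it finishes at 10 + 2 = hour 12.
Error review has to wait for the practice exam (finishes hour 12); the problem set (finishes hour 8). The latest of these is hour 12, so error review runs hour 12 to 12 + 7 = hour 19.
Note summarizing needs all of error review (finishes hour 19); the practice exam (finishes hour 12); the problem set (finishes hour 8, plus 3-hour gap → hour 11). That puts its earliest start at hour 19; it finishes at 19 + 3 = hour 22.
The earliest everything can be done is hour 22, which is after the deadline of 17, so it is not possible.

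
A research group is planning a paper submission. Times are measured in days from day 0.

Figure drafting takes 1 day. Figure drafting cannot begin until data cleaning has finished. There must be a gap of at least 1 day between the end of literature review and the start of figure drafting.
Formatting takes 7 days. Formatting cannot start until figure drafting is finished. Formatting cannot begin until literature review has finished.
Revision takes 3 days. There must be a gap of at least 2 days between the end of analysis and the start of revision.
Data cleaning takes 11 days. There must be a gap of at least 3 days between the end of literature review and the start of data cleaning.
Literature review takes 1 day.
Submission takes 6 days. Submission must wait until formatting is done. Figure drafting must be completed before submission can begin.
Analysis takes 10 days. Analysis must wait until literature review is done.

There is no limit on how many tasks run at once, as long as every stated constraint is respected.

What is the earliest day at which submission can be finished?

29

Literature review has no prerequisites, so it starts at day 0 and finishes at day 1.
Data cleaning waits on literature review (finishes day 1, plus 3-day gap → day 4), so it starts at day 4 and finishes at 4 + 11 = day 15.
Figure drafting has to wait for data cleaning (finishes day 15); literature review (finishes day 1, plus 1-day gap → day 2). The latest of these is day 15, so figure drafting runs day 15 to 15 + 1 = day 16.
For formatting: figure drafting (finishes day 16); literature review (finishes day 1). Taking the maximum gives a start of day 16, and it finishes at 16 + 7 = day 23.
For submission: formatting (finishes day 23); figure drafting (finishes day 16). Taking the maximum gives a start of day 23, and it finishes at 23 + 6 = day 29.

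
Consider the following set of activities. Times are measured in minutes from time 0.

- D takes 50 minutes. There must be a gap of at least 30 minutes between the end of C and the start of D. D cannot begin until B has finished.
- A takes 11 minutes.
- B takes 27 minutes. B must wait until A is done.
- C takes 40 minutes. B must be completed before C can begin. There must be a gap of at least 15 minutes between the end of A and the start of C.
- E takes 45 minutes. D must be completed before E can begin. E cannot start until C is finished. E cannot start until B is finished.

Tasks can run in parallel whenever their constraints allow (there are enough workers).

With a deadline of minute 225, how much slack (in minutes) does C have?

A can start immediately at minute 0; it finishes at minute 11.
B waits on A (finishes minute 11), so it starts at minute 11 and finishes at 11 + 27 = minute 38.
For C: B (finishes minute 38); A (finishes minute 11, plus 15-minute gap → minute 26). Taking the maximum gives a start of minute 38, and it finishes at 38 + 40 = minute 78.

Working backward from the deadline:
E has no dependents, so it just needs to finish by minute 225. Starting by 225 − 45 = minute 180 achieves that.
Since E (must start by minute 180) depends on it, D must finish by minute 180. Backing off its 50-minute duration gives a latest start of minute 130.
C has several dependents: D (must start by minute 130, minus 30-minute gap → minute 100); E (must start by minute 180). The earliest of those limits is minute 100, so C must start by 100 − 40 = minute 60.
So C can start as early as minute 38 and as late as minute 60, giving 60 − 38 = 22 minutes of slack.

22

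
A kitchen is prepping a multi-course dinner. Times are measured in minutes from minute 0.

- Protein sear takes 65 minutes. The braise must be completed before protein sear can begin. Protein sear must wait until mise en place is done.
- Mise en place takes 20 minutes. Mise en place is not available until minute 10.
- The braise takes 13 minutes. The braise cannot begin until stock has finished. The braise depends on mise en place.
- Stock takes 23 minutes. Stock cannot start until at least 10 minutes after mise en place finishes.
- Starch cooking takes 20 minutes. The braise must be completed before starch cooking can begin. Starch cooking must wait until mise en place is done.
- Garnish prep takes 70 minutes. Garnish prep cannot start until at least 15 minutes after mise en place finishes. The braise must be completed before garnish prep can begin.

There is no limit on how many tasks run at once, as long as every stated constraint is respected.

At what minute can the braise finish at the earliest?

Mise en place waits on its own release at minute 10, so it starts at minute 10 and finishes at 10 + 20 = minute 30.
Stock waits on mise en place (finishes minute 30, plus 10-minute gap → minute 40), so it starts at minute 40 and finishes at 40 + 23 = minute 63.
The braise has to wait for stock (finishes minute 63); mise en place (finishes minute 30). The latest of these is minute 63, so the braise runs minute 63 to 63 + 13 = minute 76.

76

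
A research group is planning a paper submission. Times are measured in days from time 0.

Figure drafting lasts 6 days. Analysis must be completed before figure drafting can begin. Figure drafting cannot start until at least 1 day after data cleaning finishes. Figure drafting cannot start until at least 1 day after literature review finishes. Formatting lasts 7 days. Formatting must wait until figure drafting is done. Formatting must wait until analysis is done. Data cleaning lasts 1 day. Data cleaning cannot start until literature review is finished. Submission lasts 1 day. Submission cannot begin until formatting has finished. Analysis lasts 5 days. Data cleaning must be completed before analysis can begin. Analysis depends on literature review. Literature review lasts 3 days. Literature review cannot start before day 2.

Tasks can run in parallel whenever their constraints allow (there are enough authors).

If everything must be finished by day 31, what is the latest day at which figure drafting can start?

Submission has no dependents, so it just needs to finish by day 31. Starting by 31 − 1 = day 30 achieves that.
Formatting must finish before submission (must start by day 30). With a 7-day duration, formatting must start by 30 − 7 = day 23.
Figure drafting must finish before formatting (must start by day 23). With a 6-day duration, figure drafting must start by 23 − 6 = day 17.

17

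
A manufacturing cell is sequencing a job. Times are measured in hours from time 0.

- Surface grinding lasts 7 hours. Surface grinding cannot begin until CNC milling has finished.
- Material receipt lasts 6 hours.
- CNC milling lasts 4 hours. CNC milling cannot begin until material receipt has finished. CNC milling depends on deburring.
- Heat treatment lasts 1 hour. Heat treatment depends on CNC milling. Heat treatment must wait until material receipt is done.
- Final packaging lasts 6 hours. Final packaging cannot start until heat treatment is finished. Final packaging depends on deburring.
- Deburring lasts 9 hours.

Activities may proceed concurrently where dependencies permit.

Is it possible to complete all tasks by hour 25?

Nothing blocks deburring, so it runs from hour 0 to hour 9.
Material receipt has no prerequisites, so it starts at hour 0 and finishes at hour 6.
CNC milling has to wait for material receipt (finishes hour 6); deburring (finishes hour 9). The latest of these is hour 9, so CNC milling runs hour 9 to 9 + 4 = hour 13.
Surface grinding cannot begin until CNC milling (finishes hour 13). It runs from hour 13 to 13 + 7 = hour 20.
For heat treatment: CNC milling (finishes hour 13); material receipt (finishes hour 6). Taking the maximum gives a start of hour 13, and it finishes at 13 + 1 = hour 14.
Final packaging needs all of heat treatment (finishes hour 14); deburring (finishes hour 9). That puts its earliest start at hour 14; it finishes at 14 + 6 = hour 20.
Every task is finished by hour 20, which is no later than the deadline of 25, so the schedule is feasible.

Yes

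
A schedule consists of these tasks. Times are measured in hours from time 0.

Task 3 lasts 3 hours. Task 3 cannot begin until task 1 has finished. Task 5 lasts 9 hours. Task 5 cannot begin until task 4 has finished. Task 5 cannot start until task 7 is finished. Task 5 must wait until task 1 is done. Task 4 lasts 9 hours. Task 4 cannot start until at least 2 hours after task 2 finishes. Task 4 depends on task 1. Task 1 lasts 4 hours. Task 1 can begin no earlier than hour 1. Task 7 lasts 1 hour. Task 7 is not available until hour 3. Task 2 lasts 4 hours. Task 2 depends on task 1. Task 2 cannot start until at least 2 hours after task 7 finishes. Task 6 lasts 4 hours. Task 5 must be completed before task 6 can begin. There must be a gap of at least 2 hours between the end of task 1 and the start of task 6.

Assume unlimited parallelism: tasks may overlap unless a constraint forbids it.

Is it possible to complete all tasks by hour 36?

After its own release at hour 3, task 7 can start at hour 3 and finishes at hour 4.
Task 1 waits on its own release at hour 1, so it starts at hour 1 and finishes at 1 + 4 = hour 5.
Task 3 cannot begin until task 1 (finishes hour 5). It runs from hour 5 to 5 + 3 = hour 8.
Task 2 needs all of task 1 (finishes hour 5); task 7 (finishes hour 4, plus 2-hour gap → hour 6). That puts its earliest start at hour 6; it finishes at 6 + 4 = hour 10.
For task 4: task 2 (finishes hour 10, plus 2-hour gap → hour 12); task 1 (finishes hour 5). Taking the maximum gives a start of hour 12, and it finishes at 12 + 9 = hour 21.
For task 5: task 4 (finishes hour 21); task 7 (finishes hour 4); task 1 (finishes hour 5). Taking the maximum gives a start of hour 21, and it finishes at 21 + 9 = hour 30.
Task 6 cannot start until task 5 (finishes hour 30); task 1 (finishes hour 5, plus 2-hour gap → hour 7). The controlling bound is hour 30, so task 6 finishes at 30 + 4 = hour 34.
Every task is finished by hour 34, which is no later than the deadline of 36, so the schedule is feasible.

Yes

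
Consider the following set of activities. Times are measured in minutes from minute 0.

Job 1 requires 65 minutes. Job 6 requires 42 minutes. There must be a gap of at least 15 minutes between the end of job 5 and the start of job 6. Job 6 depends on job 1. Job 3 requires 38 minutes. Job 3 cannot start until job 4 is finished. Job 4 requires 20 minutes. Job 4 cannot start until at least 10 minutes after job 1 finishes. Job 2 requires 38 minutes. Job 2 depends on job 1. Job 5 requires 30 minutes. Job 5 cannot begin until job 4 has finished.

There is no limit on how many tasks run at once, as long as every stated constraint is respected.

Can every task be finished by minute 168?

Job 1 has no prerequisites, so it starts at minute 0 and finishes at minute 65.
Job 4 cannot begin until job 1 (finishes minute 65, plus 10-minute gap → minute 75). It runs from minute 75 to 75 + 20 = minute 95.
Job 5 cannot begin until job 4 (finishes minute 95). It runs from minute 95 to 95 + 30 = minute 125.
For job 6: job 5 (finishes minute 125, plus 15-minute gap → minute 140); job 1 (finishes minute 65). Taking the maximum gives a start of minute 140, and it finishes at 140 + 42 = minute 182.
Job 3 waits on job 4 (finishes minute 95), so it starts at minute 95 and finishes at 95 + 38 = minute 133.
Job 2 waits on job 1 (finishes minute 65), so it starts at minute 65 and finishes at 65 + 38 = minute 103.
The earliest everything can be done is minute 182, which is after the deadline of 168, so it is not possible.

No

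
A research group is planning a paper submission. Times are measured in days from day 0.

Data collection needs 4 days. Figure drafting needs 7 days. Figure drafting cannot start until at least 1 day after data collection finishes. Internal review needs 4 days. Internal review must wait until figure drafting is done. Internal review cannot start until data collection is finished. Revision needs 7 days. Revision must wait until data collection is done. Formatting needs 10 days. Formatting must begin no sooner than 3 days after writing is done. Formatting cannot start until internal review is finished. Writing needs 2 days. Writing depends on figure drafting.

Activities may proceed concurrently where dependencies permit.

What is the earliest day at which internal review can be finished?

Data collection has no prerequisites, so it starts at day 0 and finishes at day 4.
Figure drafting cannot begin until data collection (finishes day 4, plus 1-day gap → day 5). It runs from day 5 to 5 + 7 = day 12.
For internal review: figure drafting (finishes day 12); data collection (finishes day 4). Taking the maximum gives a start of day 12, and it finishes at 12 + 4 = day 16.

16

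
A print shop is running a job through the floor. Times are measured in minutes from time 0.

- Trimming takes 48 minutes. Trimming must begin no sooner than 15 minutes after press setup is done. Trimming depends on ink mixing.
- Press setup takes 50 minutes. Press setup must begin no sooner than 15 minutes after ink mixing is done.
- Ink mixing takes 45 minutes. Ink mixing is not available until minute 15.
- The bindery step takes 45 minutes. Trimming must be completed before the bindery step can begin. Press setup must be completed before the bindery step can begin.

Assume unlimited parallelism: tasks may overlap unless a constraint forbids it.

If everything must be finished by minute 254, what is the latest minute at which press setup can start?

The bindery step must finish by minute 254; it takes 45 minutes, so it must start by 254 − 45 = minute 209.
Trimming must finish before the bindery step (must start by minute 209). With a 48-minute duration, trimming must start by 209 − 48 = minute 161.
Press setup feeds trimming (must start by minute 161, minus 15-minute gap → minute 146); the bindery step (must start by minute 209). Taking the minimum, press setup must finish by minute 146 and start by 146 − 50 = minute 96.

96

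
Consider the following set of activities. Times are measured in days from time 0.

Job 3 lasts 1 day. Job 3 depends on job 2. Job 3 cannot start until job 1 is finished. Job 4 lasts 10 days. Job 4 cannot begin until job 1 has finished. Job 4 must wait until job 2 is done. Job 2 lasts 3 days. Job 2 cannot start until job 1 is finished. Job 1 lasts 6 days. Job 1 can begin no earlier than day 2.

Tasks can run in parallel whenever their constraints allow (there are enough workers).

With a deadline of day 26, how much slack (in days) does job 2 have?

5

Job 1 waits on its own release at day 2, so it starts at day 2 and finishes at 2 + 6 = day 8.
Job 2 waits on job 1 (finishes day 8), so it starts at day 8 and finishes at 8 + 3 = day 11.

Working backward from the deadline:
Job 3 has no dependents, so it just needs to finish by day 26. Starting by 26 − 1 = day 25 achieves that.
To finish by day 26, job 4 (duration 10) must start no later than day 16.
Job 2 has several dependents: job 3 (must start by day 25); job 4 (must start by day 16). The earliest of those limits is day 16, so job 2 must start by 16 − 3 = day 13.
So job 2 can start as early as day 8 and as late as day 13, giving 13 − 8 = 5 days of slack.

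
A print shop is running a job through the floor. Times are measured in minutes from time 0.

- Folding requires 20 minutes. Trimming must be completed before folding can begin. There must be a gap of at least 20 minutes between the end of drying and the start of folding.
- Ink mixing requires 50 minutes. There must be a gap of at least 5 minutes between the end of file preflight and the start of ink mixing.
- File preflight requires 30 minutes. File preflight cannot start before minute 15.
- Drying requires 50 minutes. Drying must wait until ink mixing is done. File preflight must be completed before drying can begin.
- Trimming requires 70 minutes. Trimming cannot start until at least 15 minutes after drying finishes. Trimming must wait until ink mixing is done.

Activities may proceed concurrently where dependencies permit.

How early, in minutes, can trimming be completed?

235

File preflight waits on its own release at minute 15, so it starts at minute 15 and finishes at 15 + 30 = minute 45.
Ink mixing waits on file preflight (finishes minute 45, plus 5-minute gap → minute 50), so it starts at minute 50 and finishes at 50 + 50 = minute 100.
For drying: ink mixing (finishes minute 100); file preflight (finishes minute 45). Taking the maximum gives a start of minute 100, and it finishes at 100 + 50 = minute 150.
Trimming cannot start until drying (finishes minute 150, plus 15-minute gap → minute 165); ink mixing (finishes minute 100). The controlling bound is minute 165, so trimming finishes at 165 + 70 = minute 235.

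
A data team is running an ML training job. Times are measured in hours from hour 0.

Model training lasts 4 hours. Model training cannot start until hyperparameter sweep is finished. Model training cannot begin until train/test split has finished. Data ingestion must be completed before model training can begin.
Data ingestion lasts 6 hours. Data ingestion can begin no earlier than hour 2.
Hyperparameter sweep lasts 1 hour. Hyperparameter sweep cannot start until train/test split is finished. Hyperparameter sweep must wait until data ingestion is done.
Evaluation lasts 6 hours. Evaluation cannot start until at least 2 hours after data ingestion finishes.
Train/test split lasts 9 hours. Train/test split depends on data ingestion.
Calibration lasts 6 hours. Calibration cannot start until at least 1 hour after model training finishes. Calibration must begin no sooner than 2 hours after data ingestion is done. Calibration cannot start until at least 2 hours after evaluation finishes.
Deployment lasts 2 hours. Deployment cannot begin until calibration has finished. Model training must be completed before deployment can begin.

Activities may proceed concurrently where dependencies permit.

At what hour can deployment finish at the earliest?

Data ingestion waits on its own release at hour 2, so it starts at hour 2 and finishes at 2 + 6 = hour 8.
After data ingestion (finishes hour 8, plus 2-hour gap → hour 10), evaluation can start at hour 10 and finishes at hour 16.
After data ingestion (finishes hour 8), train/test split can start at hour 8 and finishes at hour 17.
Hyperparameter sweep cannot start until train/test split (finishes hour 17); data ingestion (finishes hour 8). The controlling bound is hour 17, so hyperparameter sweep finishes at 17 + 1 = hour 18.
Model training needs all of hyperparameter sweep (finishes hour 18); train/test split (finishes hour 17); data ingestion (finishes hour 8). That puts its earliest start at hour 18; it finishes at 18 + 4 = hour 22.
For calibration: model training (finishes hour 22, plus 1-hour gap → hour 23); data ingestion (finishes hour 8, plus 2-hour gap → hour 10); evaluation (finishes hour 16, plus 2-hour gap → hour 18). Taking the maximum gives a start of hour 23, and it finishes at 23 + 6 = hour 29.
Deployment cannot start until calibration (finishes hour 29); model training (finishes hour 22). The controlling bound is hour 29, so deployment finishes at 29 + 2 = hour 31.

31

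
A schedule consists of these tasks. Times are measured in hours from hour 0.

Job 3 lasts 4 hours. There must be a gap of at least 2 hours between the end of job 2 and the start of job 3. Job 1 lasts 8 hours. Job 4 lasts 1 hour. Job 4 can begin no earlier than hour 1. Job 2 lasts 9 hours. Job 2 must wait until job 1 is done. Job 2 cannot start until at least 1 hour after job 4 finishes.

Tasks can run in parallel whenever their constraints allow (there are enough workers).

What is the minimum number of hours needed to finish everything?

23

Job 4 cannot begin until its own release at hour 1. It runs from hour 1 to 1 + 1 = hour 2.
Job 1 can start immediately at hour 0; it finishes at hour 8.
For job 2: job 1 (finishes hour 8); job 4 (finishes hour 2, plus 1-hour gap → hour 3). Taking the maximum gives a start of hour 8, and it finishes at 8 + 9 = hour 17.
Job 3 cannot begin until job 2 (finishes hour 17, plus 2-hour gap → hour 19). It runs from hour 19 to 19 + 4 = hour 23.
All tasks are finished once the last one completes. Finish times: Job 1 at 8, Job 2 at 17, Job 3 at 23, Job 4 at 2. The latest is hour 23.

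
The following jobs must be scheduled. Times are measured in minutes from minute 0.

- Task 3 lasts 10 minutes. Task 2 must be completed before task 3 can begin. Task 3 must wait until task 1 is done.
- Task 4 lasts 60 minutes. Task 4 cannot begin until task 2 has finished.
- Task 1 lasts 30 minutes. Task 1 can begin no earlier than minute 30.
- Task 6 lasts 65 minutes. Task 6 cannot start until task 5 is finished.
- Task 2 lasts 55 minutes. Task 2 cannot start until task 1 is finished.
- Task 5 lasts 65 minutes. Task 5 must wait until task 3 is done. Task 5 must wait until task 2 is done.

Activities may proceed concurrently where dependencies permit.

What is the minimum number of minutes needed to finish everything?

After its own release at minute 30, task 1 can start at minute 30 and finishes at minute 60.
After task 1 (finishes minute 60), task 2 can start at minute 60 and finishes at minute 115.
Task 4 cannot begin until task 2 (finishes minute 115). It runs from minute 115 to 115 + 60 = minute 175.
Task 3 needs all of task 2 (finishes minute 115); task 1 (finishes minute 60). That puts its earliest start at minute 115; it finishes at 115 + 10 = minute 125.
For task 5: task 3 (finishes minute 125); task 2 (finishes minute 115). Taking the maximum gives a start of minute 125, and it finishes at 125 + 65 = minute 190.
Task 6 cannot begin until task 5 (finishes minute 190). It runs from minute 190 to 190 + 65 = minute 255.
All tasks are finished once the last one completes. Finish times: Task 1 at 60, Task 2 at 115, Task 3 at 125, Task 4 at 175, Task 5 at 190, Task 6 at 255. The latest is minute 255.

255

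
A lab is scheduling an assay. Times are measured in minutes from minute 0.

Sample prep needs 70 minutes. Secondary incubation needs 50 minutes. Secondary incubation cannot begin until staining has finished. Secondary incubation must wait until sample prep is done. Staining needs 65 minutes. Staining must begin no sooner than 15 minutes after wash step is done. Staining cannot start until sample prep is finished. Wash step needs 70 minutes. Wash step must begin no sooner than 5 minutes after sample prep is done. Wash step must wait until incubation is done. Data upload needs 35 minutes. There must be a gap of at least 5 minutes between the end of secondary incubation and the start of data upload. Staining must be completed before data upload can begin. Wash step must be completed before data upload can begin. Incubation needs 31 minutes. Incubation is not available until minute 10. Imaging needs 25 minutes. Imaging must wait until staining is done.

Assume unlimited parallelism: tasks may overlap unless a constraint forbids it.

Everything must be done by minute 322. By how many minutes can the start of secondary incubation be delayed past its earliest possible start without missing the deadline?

After its own release at minute 10, incubation can start at minute 10 and finishes at minute 41.
Nothing blocks sample prep, so it runs from minute 0 to minute 70.
For wash step: sample prep (finishes minute 70, plus 5-minute gap → minute 75); incubation (finishes minute 41). Taking the maximum gives a start of minute 75, and it finishes at 75 + 70 = minute 145.
Staining cannot start until wash step (finishes minute 145, plus 15-minute gap → minute 160); sample prep (finishes minute 70). The controlling bound is minute 160, so staining finishes at 160 + 65 = minute 225.
Secondary incubation cannot start until staining (finishes minute 225); sample prep (finishes minute 70). The controlling bound is minute 225, so secondary incubation finishes at 225 + 50 = minute 275.

Working backward from the deadline:
Data upload must finish by minute 322; it takes 35 minutes, so it must start by 322 − 35 = minute 287.
Secondary incubation feeds into data upload (must start by minute 287, minus 5-minute gap → minute 282); so secondary incubation must finish by minute 282 and therefore start by minute 232.
So secondary incubation can start as early as minute 225 and as late as minute 232, giving 232 − 225 = 7 minutes of slack.

7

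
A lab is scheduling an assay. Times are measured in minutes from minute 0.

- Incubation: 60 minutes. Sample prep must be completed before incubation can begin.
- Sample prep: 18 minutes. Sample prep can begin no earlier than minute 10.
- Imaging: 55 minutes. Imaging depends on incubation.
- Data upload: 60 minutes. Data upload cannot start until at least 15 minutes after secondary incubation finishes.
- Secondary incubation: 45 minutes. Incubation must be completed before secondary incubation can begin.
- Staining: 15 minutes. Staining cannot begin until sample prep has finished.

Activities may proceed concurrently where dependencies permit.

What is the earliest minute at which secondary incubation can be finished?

133

After its own release at minute 10, sample prep can start at minute 10 and finishes at minute 28.
Incubation cannot begin until sample prep (finishes minute 28). It runs from minute 28 to 28 + 60 = minute 88.
Secondary incubation waits on incubation (finishes minute 88), so it starts at minute 88 and finishes at 88 + 45 = minute 133.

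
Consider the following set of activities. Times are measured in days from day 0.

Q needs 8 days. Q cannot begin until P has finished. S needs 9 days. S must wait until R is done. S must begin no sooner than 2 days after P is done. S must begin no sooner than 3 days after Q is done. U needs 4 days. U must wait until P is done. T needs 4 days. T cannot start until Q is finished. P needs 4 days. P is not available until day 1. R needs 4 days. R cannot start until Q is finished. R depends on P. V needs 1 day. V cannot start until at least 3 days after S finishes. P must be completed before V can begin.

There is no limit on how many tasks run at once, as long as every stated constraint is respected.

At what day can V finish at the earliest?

30

P cannot begin until its own release at day 1. It runs from day 1 to 1 + 4 = day 5.
Q cannot begin until P (finishes day 5). It runs from day 5 to 5 + 8 = day 13.
R cannot start until Q (finishes day 13); P (finishes day 5). The controlling bound is day 13, so R finishes at 13 + 4 = day 17.
S cannot start until R (finishes day 17); P (finishes day 5, plus 2-day gap → day 7); Q (finishes day 13, plus 3-day gap → day 16). The controlling bound is day 17, so S finishes at 17 + 9 = day 26.
V has to wait for S (finishes day 26, plus 3-day gap → day 29); P (finishes day 5). The latest of these is day 29, so V runs day 29 to 29 + 1 = day 30.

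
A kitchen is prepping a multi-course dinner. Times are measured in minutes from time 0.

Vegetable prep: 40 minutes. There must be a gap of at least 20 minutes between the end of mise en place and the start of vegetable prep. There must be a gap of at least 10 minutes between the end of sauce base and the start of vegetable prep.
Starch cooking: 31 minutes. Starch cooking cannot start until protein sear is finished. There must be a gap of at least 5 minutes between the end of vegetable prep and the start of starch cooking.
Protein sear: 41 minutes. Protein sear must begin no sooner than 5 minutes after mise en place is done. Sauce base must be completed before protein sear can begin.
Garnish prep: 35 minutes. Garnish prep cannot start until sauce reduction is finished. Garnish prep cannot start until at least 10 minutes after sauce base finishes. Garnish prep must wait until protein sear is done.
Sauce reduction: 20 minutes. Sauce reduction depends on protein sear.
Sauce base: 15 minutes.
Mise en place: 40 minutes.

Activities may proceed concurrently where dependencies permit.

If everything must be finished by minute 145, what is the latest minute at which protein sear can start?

49

Garnish prep must finish by minute 145; it takes 35 minutes, so it must start by 145 − 35 = minute 110.
Sauce reduction must finish before garnish prep (must start by minute 110). With a 20-minute duration, sauce reduction must start by 110 − 20 = minute 90.
To finish by minute 145, starch cooking (duration 31) must start no later than minute 114.
Protein sear has several dependents: sauce reduction (must start by minute 90); starch cooking (must start by minute 114); garnish prep (must start by minute 110). The earliest of those limits is minute 90, so protein sear must start by 90 − 41 = minute 49.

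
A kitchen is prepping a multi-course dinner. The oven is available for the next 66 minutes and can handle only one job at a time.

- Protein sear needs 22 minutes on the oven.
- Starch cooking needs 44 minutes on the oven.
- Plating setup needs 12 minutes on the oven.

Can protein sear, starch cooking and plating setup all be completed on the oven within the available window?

No

Running back to back, the jobs need 22 + 44 + 12 = 78 minutes on the oven.
Since 78 > 66, they cannot all fit.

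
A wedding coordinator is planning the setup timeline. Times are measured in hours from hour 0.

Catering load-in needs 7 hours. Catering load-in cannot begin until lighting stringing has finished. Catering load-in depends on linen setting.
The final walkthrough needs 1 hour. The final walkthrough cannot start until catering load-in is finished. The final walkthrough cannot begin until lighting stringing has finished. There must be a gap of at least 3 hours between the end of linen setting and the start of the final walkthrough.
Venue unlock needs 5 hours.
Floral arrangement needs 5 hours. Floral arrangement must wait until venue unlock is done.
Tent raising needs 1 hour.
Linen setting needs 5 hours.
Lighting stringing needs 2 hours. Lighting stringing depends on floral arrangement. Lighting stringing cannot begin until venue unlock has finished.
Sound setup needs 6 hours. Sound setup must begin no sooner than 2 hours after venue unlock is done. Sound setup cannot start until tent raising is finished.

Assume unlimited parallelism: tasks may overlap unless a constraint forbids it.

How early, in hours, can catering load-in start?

Nothing blocks linen setting, so it runs from hour 0 to hour 5.
Nothing blocks venue unlock, so it runs from hour 0 to hour 5.
Floral arrangement waits on venue unlock (finishes hour 5), so it starts at hour 5 and finishes at 5 + 5 = hour 10.
For lighting stringing: floral arrangement (finishes hour 10); venue unlock (finishes hour 5). Taking the maximum gives a start of hour 10, and it finishes at 10 + 2 = hour 12.
Catering load-in waits on lighting stringing (finishes hour 12); linen setting (finishes hour 5). The latest of these is hour 12, which is the earliest catering load-in can start.

12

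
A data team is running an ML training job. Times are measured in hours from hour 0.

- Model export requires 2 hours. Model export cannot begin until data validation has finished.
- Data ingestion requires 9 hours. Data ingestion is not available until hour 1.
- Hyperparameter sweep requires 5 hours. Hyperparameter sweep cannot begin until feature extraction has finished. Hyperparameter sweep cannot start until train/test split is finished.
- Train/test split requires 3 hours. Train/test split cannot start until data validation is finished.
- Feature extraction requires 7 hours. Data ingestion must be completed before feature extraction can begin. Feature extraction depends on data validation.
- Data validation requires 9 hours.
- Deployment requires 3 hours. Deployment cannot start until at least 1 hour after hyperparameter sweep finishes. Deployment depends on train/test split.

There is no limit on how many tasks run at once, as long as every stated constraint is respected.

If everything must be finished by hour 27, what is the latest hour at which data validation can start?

2

To finish by hour 27, deployment (duration 3) must start no later than hour 24.
Hyperparameter sweep feeds into deployment (must start by hour 24, minus 1-hour gap → hour 23); so hyperparameter sweep must finish by hour 23 and therefore start by hour 18.
Since hyperparameter sweep (must start by hour 18) depends on it, feature extraction must finish by hour 18. Backing off its 7-hour duration gives a latest start of hour 11.
Train/test split feeds hyperparameter sweep (must start by hour 18); deployment (must start by hour 24). Taking the minimum, train/test split must finish by hour 18 and start by 18 − 3 = hour 15.
Model export has no dependents, so it just needs to finish by hour 27. Starting by 27 − 2 = hour 25 achieves that.
Data validation feeds feature extraction (must start by hour 11); train/test split (must start by hour 15); model export (must start by hour 25). Taking the minimum, data validation must finish by hour 11 and start by 11 − 9 = hour 2.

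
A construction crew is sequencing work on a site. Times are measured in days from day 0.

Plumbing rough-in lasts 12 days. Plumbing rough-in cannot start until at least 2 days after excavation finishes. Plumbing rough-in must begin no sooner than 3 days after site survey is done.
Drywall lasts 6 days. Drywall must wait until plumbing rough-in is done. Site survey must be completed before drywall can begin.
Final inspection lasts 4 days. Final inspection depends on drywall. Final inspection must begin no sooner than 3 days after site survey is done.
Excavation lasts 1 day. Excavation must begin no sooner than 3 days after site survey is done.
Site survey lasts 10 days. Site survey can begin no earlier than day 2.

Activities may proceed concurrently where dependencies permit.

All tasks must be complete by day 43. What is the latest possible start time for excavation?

Final inspection has no dependents, so it just needs to finish by day 43. Starting by 43 − 4 = day 39 achieves that.
Drywall has to be done before final inspection (must start by day 39). That means finishing by day 39, i.e. starting by 39 − 6 = day 33.
Plumbing rough-in feeds into drywall (must start by day 33); so plumbing rough-in must finish by day 33 and therefore start by day 21.
Excavation must finish before plumbing rough-in (must start by day 21, minus 2-day gap → day 19). With a 1-day duration, excavation must start by 19 − 1 = day 18.

18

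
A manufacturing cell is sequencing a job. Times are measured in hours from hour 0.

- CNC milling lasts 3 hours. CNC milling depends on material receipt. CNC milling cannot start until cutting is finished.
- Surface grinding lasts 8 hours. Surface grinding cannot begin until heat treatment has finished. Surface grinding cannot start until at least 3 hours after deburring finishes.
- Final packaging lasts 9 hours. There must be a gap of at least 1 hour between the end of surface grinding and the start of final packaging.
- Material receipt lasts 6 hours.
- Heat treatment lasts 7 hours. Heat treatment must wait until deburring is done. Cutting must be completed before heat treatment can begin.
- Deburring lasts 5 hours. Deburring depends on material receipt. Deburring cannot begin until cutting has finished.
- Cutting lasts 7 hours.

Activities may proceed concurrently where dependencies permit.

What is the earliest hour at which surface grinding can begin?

19

Cutting has no prerequisites, so it starts at hour 0 and finishes at hour 7.
Material receipt can start immediately at hour 0; it finishes at hour 6.
Deburring cannot start until material receipt (finishes hour 6); cutting (finishes hour 7). The controlling bound is hour 7, so deburring finishes at 7 + 5 = hour 12.
Heat treatment needs all of deburring (finishes hour 12); cutting (finishes hour 7). That puts its earliest start at hour 12; it finishes at 12 + 7 = hour 19.
Surface grinding waits on heat treatment (finishes hour 19); deburring (finishes hour 12, plus 3-hour gap → hour 15). The latest of these is hour 19, which is the earliest surface grinding can start.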